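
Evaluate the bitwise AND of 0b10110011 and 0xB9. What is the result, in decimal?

a = 10110011
0xB9 = 10111001
AND → 10110001 = 177

177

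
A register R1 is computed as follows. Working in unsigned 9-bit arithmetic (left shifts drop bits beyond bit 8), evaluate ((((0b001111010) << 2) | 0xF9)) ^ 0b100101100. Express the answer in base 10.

0b001111010 = 001111010
→ << 2 (mod 2^9) → 111101000 = 488
0xF9 = 011111001
→ | → 111111001 = 505
0b100101100 = 100101100
→ ^ → 011010101 = 213

213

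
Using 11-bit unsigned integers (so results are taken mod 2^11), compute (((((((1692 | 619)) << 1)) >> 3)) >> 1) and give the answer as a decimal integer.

1692 = 11010011100
619 = 01001101011
→ | → 11011111111 = 1791
→ << 1 (mod 2^11) → 10111111110 = 1534
→ >> 3 → 00010111111 = 191
→ >> 1 → 00001011111 = 95

95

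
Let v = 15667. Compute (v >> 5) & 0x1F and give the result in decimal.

9

v = 011110100110011
Shift right by 5: 0111101001
Mask low 5 bits: 01001 = 9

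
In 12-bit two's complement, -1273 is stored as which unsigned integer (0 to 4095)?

2823

1273 in 12 bits: 010011111001
Invert: 101100000110
Add 1:  101100000111 = 2823
(Check: 2^12 - 1273 = 4096 - 1273 = 2823.)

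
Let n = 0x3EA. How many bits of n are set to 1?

7

0x3EA = 1111101010
Count the 1s: 1 + 1 + 1 + 1 + 1 + 1 + 1 = 7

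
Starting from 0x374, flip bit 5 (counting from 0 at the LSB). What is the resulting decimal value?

x = 1101110100
bit 5 is currently 1; toggle it via x ^ (1 << 5) = x ^ 32
→ 1101010100 = 852

852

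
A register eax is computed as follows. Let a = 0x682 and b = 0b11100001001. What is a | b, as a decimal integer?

1931

0x682 = 11010000010
b = 11100001001
 OR → 11110001011 = 1931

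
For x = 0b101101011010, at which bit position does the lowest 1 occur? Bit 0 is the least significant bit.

0b101101011010 = 101101011010
Trailing zeros: 1, so the lowest set bit is bit 1 (value 2).

1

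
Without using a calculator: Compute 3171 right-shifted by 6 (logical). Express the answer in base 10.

3171 = 110001100011
shift right by 6 → 000000110001 = 49
(equivalently, floor(3171 / 64))

49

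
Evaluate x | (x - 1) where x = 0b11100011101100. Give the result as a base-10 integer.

x = 11100011101100 = 14572
x - 1 = 11100011101011
OR    = 11100011101111 = 14575
(x | (x - 1) sets all bits below the lowest set bit.)

14575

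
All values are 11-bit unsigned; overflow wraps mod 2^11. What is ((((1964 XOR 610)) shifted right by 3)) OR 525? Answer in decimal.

701

1964 = 11110101100
610 = 01001100010
→ XOR → 10111001110 = 1486
→ shifted right by 3 → 00010111001 = 185
525 = 01000001101
→ OR → 01010111101 = 701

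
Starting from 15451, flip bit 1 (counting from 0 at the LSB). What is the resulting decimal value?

15449

x = 11110001011011
bit 1 is currently 1; toggle it via x ^ (1 << 1) = x ^ 2
→ 11110001011001 = 15449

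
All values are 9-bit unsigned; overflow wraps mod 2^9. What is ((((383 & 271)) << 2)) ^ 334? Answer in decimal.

370

383 = 101111111
271 = 100001111
→ & → 100001111 = 271
→ << 2 (mod 2^9) → 000111100 = 60
334 = 101001110
→ ^ → 101110010 = 370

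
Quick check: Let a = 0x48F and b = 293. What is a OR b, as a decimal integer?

0x48F = 10010001111
293 = 00100100101
 OR → 10110101111 = 1455

1455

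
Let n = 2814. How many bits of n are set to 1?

9

2814 = 101011111110
Count the 1s: 1 + 1 + 1 + 1 + 1 + 1 + 1 + 1 + 1 = 9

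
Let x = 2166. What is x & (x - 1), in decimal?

x = 100001110110 = 2166
x - 1 = 100001110101
AND   = 100001110100 = 2164
(x & (x - 1) clears the lowest set bit of x.)

2164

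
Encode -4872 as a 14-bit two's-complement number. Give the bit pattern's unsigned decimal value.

4872 in 14 bits: 01001100001000
Invert: 10110011110111
Add 1:  10110011111000 = 11512
(Check: 2^14 - 4872 = 16384 - 4872 = 11512.)

11512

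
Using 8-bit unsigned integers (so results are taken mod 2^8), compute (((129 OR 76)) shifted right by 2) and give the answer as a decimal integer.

129 = 10000001
76 = 01001100
→ OR → 11001101 = 205
→ shifted right by 2 → 00110011 = 51

51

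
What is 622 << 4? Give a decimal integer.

622 = 00001001101110
shift left by 4 → 10011011100000 = 9952
(equivalently, 622 × 2^4 = 622 × 16)

9952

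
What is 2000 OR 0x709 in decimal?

2000 = 11111010000
0x709 = 11100001001
 OR → 11111011001 = 2009

2009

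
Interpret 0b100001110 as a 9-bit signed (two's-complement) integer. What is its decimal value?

pattern = 100001110 (MSB is 1 ⇒ negative)
Invert: 011110001, add 1 → 011110010 = 242, so the value is -242.
(Equivalently: 270 - 2^9 = 270 - 512 = -242.)

-242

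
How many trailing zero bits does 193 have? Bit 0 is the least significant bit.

193 = 11000001
Trailing zeros: 0, so the lowest set bit is bit 0 (value 1).

0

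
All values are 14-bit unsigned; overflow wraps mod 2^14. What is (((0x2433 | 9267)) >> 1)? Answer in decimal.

4633

0x2433 = 10010000110011
9267 = 10010000110011
→ | → 10010000110011 = 9267
→ >> 1 → 01001000011001 = 4633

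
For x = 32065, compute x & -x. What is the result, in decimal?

x = 111110101000001 = 32065
-x (two's complement) = …000001010111111
AND   = 000000000000001 = 1
(x & -x isolates the lowest set bit of x.)

1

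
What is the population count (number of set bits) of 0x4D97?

0x4D97 = 100110110010111
Count the 1s: 1 + 1 + 1 + 1 + 1 + 1 + 1 + 1 + 1 = 9

9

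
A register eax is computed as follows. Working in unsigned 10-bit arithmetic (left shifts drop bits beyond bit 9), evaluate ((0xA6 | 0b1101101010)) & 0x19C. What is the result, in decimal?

396

0xA6 = 0010100110
0b1101101010 = 1101101010
→ | → 1111101110 = 1006
0x19C = 0110011100
→ & → 0110001100 = 396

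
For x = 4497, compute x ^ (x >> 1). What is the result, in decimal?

6489

x = 1000110010001 = 4497
x>>1 = 0100011001000
XOR  = 1100101011001 = 6489
(x ^ (x >> 1) gives the standard binary-reflected Gray code of x.)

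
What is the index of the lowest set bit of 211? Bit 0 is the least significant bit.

211 = 11010011
Trailing zeros: 0, so the lowest set bit is bit 0 (value 1).

0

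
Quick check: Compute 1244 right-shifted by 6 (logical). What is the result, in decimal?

19

1244 = 10011011100
shift right by 6 → 00000010011 = 19
(equivalently, floor(1244 / 64))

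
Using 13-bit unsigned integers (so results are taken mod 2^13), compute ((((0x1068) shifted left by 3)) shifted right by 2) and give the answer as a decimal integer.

0x1068 = 1000001101000
→ shifted left by 3 (mod 2^13) → 0001101000000 = 832
→ shifted right by 2 → 0000011010000 = 208

208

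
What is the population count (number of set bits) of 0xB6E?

8

0xB6E = 101101101110
Count the 1s: 1 + 1 + 1 + 1 + 1 + 1 + 1 + 1 = 8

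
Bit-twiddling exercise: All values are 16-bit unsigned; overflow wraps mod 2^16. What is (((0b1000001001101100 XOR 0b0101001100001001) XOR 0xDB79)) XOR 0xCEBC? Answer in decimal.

0b1000001001101100 = 1000001001101100
0b0101001100001001 = 0101001100001001
→ XOR → 1101000101100101 = 53605
0xDB79 = 1101101101111001
→ XOR → 0000101000011100 = 2588
0xCEBC = 1100111010111100
→ XOR → 1100010010100000 = 50336

50336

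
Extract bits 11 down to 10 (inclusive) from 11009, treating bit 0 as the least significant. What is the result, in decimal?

2

v = 10101100000001
Shift right by 10: 1010
Mask low 2 bits: 10 = 2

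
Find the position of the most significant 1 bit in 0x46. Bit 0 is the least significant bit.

0x46 = 1000110
The topmost 1 is at position 6 (since 2^6 = 64 ≤ 70 < 128).

6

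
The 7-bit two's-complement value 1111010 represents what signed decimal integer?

pattern = 1111010 (MSB is 1 ⇒ negative)
Invert: 0000101, add 1 → 0000110 = 6, so the value is -6.
(Equivalently: 122 - 2^7 = 122 - 128 = -6.)

-6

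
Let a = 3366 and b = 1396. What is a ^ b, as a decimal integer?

2130

3366 = 110100100110
1396 = 010101110100
XOR → 100001010010 = 2130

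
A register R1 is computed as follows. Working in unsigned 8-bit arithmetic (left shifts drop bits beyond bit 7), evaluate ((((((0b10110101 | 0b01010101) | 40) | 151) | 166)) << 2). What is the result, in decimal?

0b10110101 = 10110101
0b01010101 = 01010101
→ | → 11110101 = 245
40 = 00101000
→ | → 11111101 = 253
151 = 10010111
→ | → 11111111 = 255
166 = 10100110
→ | → 11111111 = 255
→ << 2 (mod 2^8) → 11111100 = 252

252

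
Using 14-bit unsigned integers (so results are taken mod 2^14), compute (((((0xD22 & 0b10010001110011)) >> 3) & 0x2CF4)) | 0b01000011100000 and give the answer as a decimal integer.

4324

0xD22 = 00110100100010
0b10010001110011 = 10010001110011
→ & → 00010000100010 = 1058
→ >> 3 → 00000010000100 = 132
0x2CF4 = 10110011110100
→ & → 00000010000100 = 132
0b01000011100000 = 01000011100000
→ | → 01000011100100 = 4324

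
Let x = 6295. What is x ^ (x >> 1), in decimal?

x = 1100010010111 = 6295
x>>1 = 0110001001011
XOR  = 1010011011100 = 5340
(x ^ (x >> 1) gives the standard binary-reflected Gray code of x.)

5340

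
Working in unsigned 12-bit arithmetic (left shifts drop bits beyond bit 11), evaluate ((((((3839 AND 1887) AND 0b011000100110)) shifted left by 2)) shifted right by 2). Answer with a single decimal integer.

3839 = 111011111111
1887 = 011101011111
→ AND → 011001011111 = 1631
0b011000100110 = 011000100110
→ AND → 011000000110 = 1542
→ shifted left by 2 (mod 2^12) → 100000011000 = 2072
→ shifted right by 2 → 001000000110 = 518

518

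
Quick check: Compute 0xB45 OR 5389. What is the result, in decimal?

0xB45 = 0101101000101
5389 = 1010100001101
 OR → 1111101001101 = 8013

8013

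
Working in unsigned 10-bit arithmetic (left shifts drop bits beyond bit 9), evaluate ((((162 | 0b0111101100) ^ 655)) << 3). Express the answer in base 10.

162 = 0010100010
0b0111101100 = 0111101100
→ | → 0111101110 = 494
655 = 1010001111
→ ^ → 1101100001 = 865
→ << 3 (mod 2^10) → 1100001000 = 776

776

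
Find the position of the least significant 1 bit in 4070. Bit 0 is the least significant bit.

4070 = 111111100110
Trailing zeros: 1, so the lowest set bit is bit 1 (value 2).

1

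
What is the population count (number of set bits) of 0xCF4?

0xCF4 = 110011110100
Count the 1s: 1 + 1 + 1 + 1 + 1 + 1 + 1 = 7

7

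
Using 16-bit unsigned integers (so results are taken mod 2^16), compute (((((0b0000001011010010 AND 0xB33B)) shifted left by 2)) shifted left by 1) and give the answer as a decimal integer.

0b0000001011010010 = 0000001011010010
0xB33B = 1011001100111011
→ AND → 0000001000010010 = 530
→ shifted left by 2 (mod 2^16) → 0000100001001000 = 2120
→ shifted left by 1 (mod 2^16) → 0001000010010000 = 4240

4240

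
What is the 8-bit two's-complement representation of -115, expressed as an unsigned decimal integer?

141

115 in 8 bits: 01110011
Invert: 10001100
Add 1:  10001101 = 141
(Check: 2^8 - 115 = 256 - 115 = 141.)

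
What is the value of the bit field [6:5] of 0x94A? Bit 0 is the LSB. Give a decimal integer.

2

v = 00100101001010
Shift right by 5: 001001010
Mask low 2 bits: 10 = 2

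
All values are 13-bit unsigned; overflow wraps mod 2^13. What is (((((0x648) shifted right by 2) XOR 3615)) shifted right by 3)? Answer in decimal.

0x648 = 0011001001000
→ shifted right by 2 → 0000110010010 = 402
3615 = 0111000011111
→ XOR → 0111110001101 = 3981
→ shifted right by 3 → 0000111110001 = 497

497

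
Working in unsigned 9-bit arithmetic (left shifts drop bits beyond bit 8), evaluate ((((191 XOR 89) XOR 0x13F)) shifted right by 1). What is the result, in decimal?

191 = 010111111
89 = 001011001
→ XOR → 011100110 = 230
0x13F = 100111111
→ XOR → 111011001 = 473
→ shifted right by 1 → 011101100 = 236

236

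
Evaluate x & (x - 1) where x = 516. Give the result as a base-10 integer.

512

x = 1000000100 = 516
x - 1 = 1000000011
AND   = 1000000000 = 512
(x & (x - 1) clears the lowest set bit of x.)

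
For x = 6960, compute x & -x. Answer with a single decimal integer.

16

x = 1101100110000 = 6960
-x (two's complement) = …0010011010000
AND   = 0000000010000 = 16
(x & -x isolates the lowest set bit of x.)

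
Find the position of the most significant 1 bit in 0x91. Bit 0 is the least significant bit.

7

0x91 = 10010001
The topmost 1 is at position 7 (since 2^7 = 128 ≤ 145 < 256).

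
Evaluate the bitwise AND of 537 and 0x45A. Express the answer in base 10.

24

537 = 01000011001
0x45A = 10001011010
AND → 00000011000 = 24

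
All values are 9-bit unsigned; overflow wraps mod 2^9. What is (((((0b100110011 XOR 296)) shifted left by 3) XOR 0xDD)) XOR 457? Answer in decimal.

460

0b100110011 = 100110011
296 = 100101000
→ XOR → 000011011 = 27
→ shifted left by 3 (mod 2^9) → 011011000 = 216
0xDD = 011011101
→ XOR → 000000101 = 5
457 = 111001001
→ XOR → 111001100 = 460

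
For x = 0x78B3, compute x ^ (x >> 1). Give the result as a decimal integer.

x = 111100010110011 = 30899
x>>1 = 011110001011001
XOR  = 100010011101010 = 17642
(x ^ (x >> 1) gives the standard binary-reflected Gray code of x.)

17642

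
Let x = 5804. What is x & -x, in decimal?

4

x = 1011010101100 = 5804
-x (two's complement) = …0100101010100
AND   = 0000000000100 = 4
(x & -x isolates the lowest set bit of x.)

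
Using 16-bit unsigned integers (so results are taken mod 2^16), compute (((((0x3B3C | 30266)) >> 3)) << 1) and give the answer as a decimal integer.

0x3B3C = 0011101100111100
30266 = 0111011000111010
→ | → 0111111100111110 = 32574
→ >> 3 → 0000111111100111 = 4071
→ << 1 (mod 2^16) → 0001111111001110 = 8142

8142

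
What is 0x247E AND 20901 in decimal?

0x247E = 010010001111110
20901 = 101000110100101
AND → 000000000100100 = 36

36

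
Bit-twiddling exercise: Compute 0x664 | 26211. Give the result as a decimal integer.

0x664 = 000011001100100
26211 = 110011001100011
 OR → 110011001100111 = 26215

26215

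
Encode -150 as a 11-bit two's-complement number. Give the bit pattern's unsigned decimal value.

150 in 11 bits: 00010010110
Invert: 11101101001
Add 1:  11101101010 = 1898
(Check: 2^11 - 150 = 2048 - 150 = 1898.)

1898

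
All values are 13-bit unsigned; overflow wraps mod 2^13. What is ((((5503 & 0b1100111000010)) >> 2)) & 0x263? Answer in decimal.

5503 = 1010101111111
0b1100111000010 = 1100111000010
→ & → 1000101000010 = 4418
→ >> 2 → 0010001010000 = 1104
0x263 = 0001001100011
→ & → 0000001000000 = 64

64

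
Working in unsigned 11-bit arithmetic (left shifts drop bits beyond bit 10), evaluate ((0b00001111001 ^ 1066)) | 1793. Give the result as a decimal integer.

1875

0b00001111001 = 00001111001
1066 = 10000101010
→ ^ → 10001010011 = 1107
1793 = 11100000001
→ | → 11101010011 = 1875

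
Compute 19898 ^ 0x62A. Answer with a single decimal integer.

19898 = 100110110111010
0x62A = 000011000101010
XOR → 100101110010000 = 19344

19344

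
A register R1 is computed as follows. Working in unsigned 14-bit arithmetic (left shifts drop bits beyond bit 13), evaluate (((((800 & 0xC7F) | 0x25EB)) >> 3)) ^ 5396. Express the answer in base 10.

4521

800 = 00001100100000
0xC7F = 00110001111111
→ & → 00000000100000 = 32
0x25EB = 10010111101011
→ | → 10010111101011 = 9707
→ >> 3 → 00010010111101 = 1213
5396 = 01010100010100
→ ^ → 01000110101001 = 4521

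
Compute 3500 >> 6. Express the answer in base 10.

54

3500 = 110110101100
shift right by 6 → 000000110110 = 54
(equivalently, floor(3500 / 64))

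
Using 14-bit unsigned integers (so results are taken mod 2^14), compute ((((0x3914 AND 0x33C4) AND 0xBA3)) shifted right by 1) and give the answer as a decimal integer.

0x3914 = 11100100010100
0x33C4 = 11001111000100
→ AND → 11000100000100 = 12548
0xBA3 = 00101110100011
→ AND → 00000100000000 = 256
→ shifted right by 1 → 00000010000000 = 128

128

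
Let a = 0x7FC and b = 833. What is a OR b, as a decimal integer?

0x7FC = 11111111100
833 = 01101000001
 OR → 11111111101 = 2045

2045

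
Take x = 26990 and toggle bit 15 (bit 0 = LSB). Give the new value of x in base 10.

x = 0110100101101110
bit 15 is currently 0; toggle it via x ^ (1 << 15) = x ^ 32768
→ 1110100101101110 = 59758

59758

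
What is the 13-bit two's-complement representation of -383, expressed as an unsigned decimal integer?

7809

383 in 13 bits: 0000101111111
Invert: 1111010000000
Add 1:  1111010000001 = 7809
(Check: 2^13 - 383 = 8192 - 383 = 7809.)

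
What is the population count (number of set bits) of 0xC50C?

6

0xC50C = 1100010100001100
Count the 1s: 1 + 1 + 1 + 1 + 1 + 1 = 6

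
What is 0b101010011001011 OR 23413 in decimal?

24575

a = 101010011001011
23413 = 101101101110101
 OR → 101111111111111 = 24575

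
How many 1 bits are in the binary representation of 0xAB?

0xAB = 10101011
Count the 1s: 1 + 1 + 1 + 1 + 1 = 5

5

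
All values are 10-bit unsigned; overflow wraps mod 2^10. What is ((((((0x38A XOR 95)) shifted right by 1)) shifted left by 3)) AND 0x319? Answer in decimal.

784

0x38A = 1110001010
95 = 0001011111
→ XOR → 1111010101 = 981
→ shifted right by 1 → 0111101010 = 490
→ shifted left by 3 (mod 2^10) → 1101010000 = 848
0x319 = 1100011001
→ AND → 1100010000 = 784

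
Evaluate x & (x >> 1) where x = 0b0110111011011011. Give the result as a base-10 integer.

x = 110111011011011 = 28379
x>>1 = 011011101101101
AND  = 010011001001001 = 9801
(x & (x >> 1) has a 1 wherever x has two consecutive 1 bits.)

9801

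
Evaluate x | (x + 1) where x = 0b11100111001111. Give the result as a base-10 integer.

14815

x = 11100111001111 = 14799
x + 1 = 11100111010000
OR    = 11100111011111 = 14815
(x | (x + 1) sets the lowest cleared bit.)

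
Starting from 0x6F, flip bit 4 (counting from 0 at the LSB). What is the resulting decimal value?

127

x = 01101111
bit 4 is currently 0; toggle it via x ^ (1 << 4) = x ^ 16
→ 01111111 = 127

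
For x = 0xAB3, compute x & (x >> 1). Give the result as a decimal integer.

17

x = 101010110011 = 2739
x>>1 = 010101011001
AND  = 000000010001 = 17
(x & (x >> 1) has a 1 wherever x has two consecutive 1 bits.)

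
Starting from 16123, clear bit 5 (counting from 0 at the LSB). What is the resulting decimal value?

16091

x = 11111011111011
bit 5 is currently 1; clear it via x & ~(1 << 5) = x & ~32
→ 11111011011011 = 16091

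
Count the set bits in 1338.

6

1338 = 10100111010
Count the 1s: 1 + 1 + 1 + 1 + 1 + 1 = 6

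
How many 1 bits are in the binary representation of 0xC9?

0xC9 = 11001001
Count the 1s: 1 + 1 + 1 + 1 = 4

4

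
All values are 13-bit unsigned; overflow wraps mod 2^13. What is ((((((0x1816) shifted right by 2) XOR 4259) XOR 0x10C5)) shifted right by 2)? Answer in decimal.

408

0x1816 = 1100000010110
→ shifted right by 2 → 0011000000101 = 1541
4259 = 1000010100011
→ XOR → 1011010100110 = 5798
0x10C5 = 1000011000101
→ XOR → 0011001100011 = 1635
→ shifted right by 2 → 0000110011000 = 408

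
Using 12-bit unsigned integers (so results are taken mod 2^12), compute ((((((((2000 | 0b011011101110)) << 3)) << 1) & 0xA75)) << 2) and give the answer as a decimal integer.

2432

2000 = 011111010000
0b011011101110 = 011011101110
→ | → 011111111110 = 2046
→ << 3 (mod 2^12) → 111111110000 = 4080
→ << 1 (mod 2^12) → 111111100000 = 4064
0xA75 = 101001110101
→ & → 101001100000 = 2656
→ << 2 (mod 2^12) → 100110000000 = 2432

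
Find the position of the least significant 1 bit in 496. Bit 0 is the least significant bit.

4

496 = 111110000
Trailing zeros: 4, so the lowest set bit is bit 4 (value 16).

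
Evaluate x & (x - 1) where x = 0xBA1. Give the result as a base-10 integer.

x = 101110100001 = 2977
x - 1 = 101110100000
AND   = 101110100000 = 2976
(x & (x - 1) clears the lowest set bit of x.)

2976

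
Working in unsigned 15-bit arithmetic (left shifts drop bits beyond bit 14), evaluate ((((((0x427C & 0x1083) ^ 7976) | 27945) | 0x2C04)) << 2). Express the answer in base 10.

0x427C = 100001001111100
0x1083 = 001000010000011
→ & → 000000000000000 = 0
7976 = 001111100101000
→ ^ → 001111100101000 = 7976
27945 = 110110100101001
→ | → 111111100101001 = 32553
0x2C04 = 010110000000100
→ | → 111111100101101 = 32557
→ << 2 (mod 2^15) → 111110010110100 = 31924

31924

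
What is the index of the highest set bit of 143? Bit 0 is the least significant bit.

143 = 10001111
The topmost 1 is at position 7 (since 2^7 = 128 ≤ 143 < 256).

7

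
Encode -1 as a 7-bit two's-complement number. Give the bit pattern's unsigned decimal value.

127

1 in 7 bits: 0000001
Invert: 1111110
Add 1:  1111111 = 127
(Check: 2^7 - 1 = 128 - 1 = 127.)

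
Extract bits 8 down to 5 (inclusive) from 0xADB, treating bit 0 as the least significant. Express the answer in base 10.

v = 101011011011
Shift right by 5: 1010110
Mask low 4 bits: 0110 = 6

6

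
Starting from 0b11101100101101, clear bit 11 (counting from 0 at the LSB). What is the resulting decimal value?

13101

x = 11101100101101
bit 11 is currently 1; clear it via x & ~(1 << 11) = x & ~2048
→ 11001100101101 = 13101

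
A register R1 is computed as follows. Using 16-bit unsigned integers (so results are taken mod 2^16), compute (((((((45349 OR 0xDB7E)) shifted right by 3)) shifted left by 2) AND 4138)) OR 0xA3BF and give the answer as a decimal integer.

46015

45349 = 1011000100100101
0xDB7E = 1101101101111110
→ OR → 1111101101111111 = 64383
→ shifted right by 3 → 0001111101101111 = 8047
→ shifted left by 2 (mod 2^16) → 0111110110111100 = 32188
4138 = 0001000000101010
→ AND → 0001000000101000 = 4136
0xA3BF = 1010001110111111
→ OR → 1011001110111111 = 46015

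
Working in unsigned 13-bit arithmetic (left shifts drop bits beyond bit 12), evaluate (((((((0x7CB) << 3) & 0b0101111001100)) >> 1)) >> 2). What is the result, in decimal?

0x7CB = 0011111001011
→ << 3 (mod 2^13) → 1111001011000 = 7768
0b0101111001100 = 0101111001100
→ & → 0101001001000 = 2632
→ >> 1 → 0010100100100 = 1316
→ >> 2 → 0000101001001 = 329

329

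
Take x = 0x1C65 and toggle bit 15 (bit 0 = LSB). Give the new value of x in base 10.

40037

x = 0001110001100101
bit 15 is currently 0; toggle it via x ^ (1 << 15) = x ^ 32768
→ 1001110001100101 = 40037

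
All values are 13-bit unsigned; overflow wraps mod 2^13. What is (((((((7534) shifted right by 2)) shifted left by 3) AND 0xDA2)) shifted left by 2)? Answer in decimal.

7534 = 1110101101110
→ shifted right by 2 → 0011101011011 = 1883
→ shifted left by 3 (mod 2^13) → 1101011011000 = 6872
0xDA2 = 0110110100010
→ AND → 0100010000000 = 2176
→ shifted left by 2 (mod 2^13) → 0001000000000 = 512

512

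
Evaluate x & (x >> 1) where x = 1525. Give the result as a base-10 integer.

x = 10111110101 = 1525
x>>1 = 01011111010
AND  = 00011110000 = 240
(x & (x >> 1) has a 1 wherever x has two consecutive 1 bits.)

240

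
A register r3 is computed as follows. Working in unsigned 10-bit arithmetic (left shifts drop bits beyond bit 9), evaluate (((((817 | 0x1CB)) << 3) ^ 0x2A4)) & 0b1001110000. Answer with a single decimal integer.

112

817 = 1100110001
0x1CB = 0111001011
→ | → 1111111011 = 1019
→ << 3 (mod 2^10) → 1111011000 = 984
0x2A4 = 1010100100
→ ^ → 0101111100 = 380
0b1001110000 = 1001110000
→ & → 0001110000 = 112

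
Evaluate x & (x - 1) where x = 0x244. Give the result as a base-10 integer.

576

x = 1001000100 = 580
x - 1 = 1001000011
AND   = 1001000000 = 576
(x & (x - 1) clears the lowest set bit of x.)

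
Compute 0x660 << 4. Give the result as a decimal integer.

26112

0x660 = 000011001100000
shift left by 4 → 110011000000000 = 26112
(equivalently, 1632 × 2^4 = 1632 × 16)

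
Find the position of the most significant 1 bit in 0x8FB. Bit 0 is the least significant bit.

11

0x8FB = 100011111011
The topmost 1 is at position 11 (since 2^11 = 2048 ≤ 2299 < 4096).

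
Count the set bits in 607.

607 = 1001011111
Count the 1s: 1 + 1 + 1 + 1 + 1 + 1 + 1 = 7

7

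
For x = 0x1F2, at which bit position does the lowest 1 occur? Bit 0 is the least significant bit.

1

0x1F2 = 111110010
Trailing zeros: 1, so the lowest set bit is bit 1 (value 2).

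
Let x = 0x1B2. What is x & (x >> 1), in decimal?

144

x = 110110010 = 434
x>>1 = 011011001
AND  = 010010000 = 144
(x & (x >> 1) has a 1 wherever x has two consecutive 1 bits.)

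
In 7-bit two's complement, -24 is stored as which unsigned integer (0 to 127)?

24 in 7 bits: 0011000
Invert: 1100111
Add 1:  1101000 = 104
(Check: 2^7 - 24 = 128 - 24 = 104.)

104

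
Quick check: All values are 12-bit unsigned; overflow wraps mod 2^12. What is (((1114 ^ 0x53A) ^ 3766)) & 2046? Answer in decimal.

1114 = 010001011010
0x53A = 010100111010
→ ^ → 000101100000 = 352
3766 = 111010110110
→ ^ → 111111010110 = 4054
2046 = 011111111110
→ & → 011111010110 = 2006

2006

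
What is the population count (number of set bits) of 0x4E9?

6

0x4E9 = 10011101001
Count the 1s: 1 + 1 + 1 + 1 + 1 + 1 = 6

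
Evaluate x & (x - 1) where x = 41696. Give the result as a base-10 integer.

x = 1010001011100000 = 41696
x - 1 = 1010001011011111
AND   = 1010001011000000 = 41664
(x & (x - 1) clears the lowest set bit of x.)

41664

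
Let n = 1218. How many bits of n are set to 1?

1218 = 10011000010
Count the 1s: 1 + 1 + 1 + 1 = 4

4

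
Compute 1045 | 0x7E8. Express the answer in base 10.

2045

1045 = 10000010101
0x7E8 = 11111101000
 OR → 11111111101 = 2045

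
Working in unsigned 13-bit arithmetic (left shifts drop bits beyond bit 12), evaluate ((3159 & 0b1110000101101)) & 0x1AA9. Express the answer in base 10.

3159 = 0110001010111
0b1110000101101 = 1110000101101
→ & → 0110000000101 = 3077
0x1AA9 = 1101010101001
→ & → 0100000000001 = 2049

2049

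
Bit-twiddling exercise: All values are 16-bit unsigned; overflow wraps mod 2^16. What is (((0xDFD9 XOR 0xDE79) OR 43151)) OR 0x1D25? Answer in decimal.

48559

0xDFD9 = 1101111111011001
0xDE79 = 1101111001111001
→ XOR → 0000000110100000 = 416
43151 = 1010100010001111
→ OR → 1010100110101111 = 43439
0x1D25 = 0001110100100101
→ OR → 1011110110101111 = 48559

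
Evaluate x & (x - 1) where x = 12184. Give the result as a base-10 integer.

12176

x = 10111110011000 = 12184
x - 1 = 10111110010111
AND   = 10111110010000 = 12176
(x & (x - 1) clears the lowest set bit of x.)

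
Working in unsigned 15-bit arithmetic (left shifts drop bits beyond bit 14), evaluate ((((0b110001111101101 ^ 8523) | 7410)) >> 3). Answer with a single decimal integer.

0b110001111101101 = 110001111101101
8523 = 010000101001011
→ ^ → 100001010100110 = 17062
7410 = 001110011110010
→ | → 101111011110110 = 24310
→ >> 3 → 000101111011110 = 3038

3038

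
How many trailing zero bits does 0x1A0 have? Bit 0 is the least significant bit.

5

0x1A0 = 110100000
Trailing zeros: 5, so the lowest set bit is bit 5 (value 32).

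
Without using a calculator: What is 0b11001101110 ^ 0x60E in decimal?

96

a = 11001101110
0x60E = 11000001110
XOR → 00001100000 = 96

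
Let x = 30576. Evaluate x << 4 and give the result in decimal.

30576 = 0000111011101110000
shift left by 4 → 1110111011100000000 = 489216
(equivalently, 30576 × 2^4 = 30576 × 16)

489216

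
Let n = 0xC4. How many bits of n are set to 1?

3

0xC4 = 11000100
Count the 1s: 1 + 1 + 1 = 3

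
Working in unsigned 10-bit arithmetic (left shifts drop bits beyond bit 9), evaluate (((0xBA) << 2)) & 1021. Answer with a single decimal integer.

744

0xBA = 0010111010
→ << 2 (mod 2^10) → 1011101000 = 744
1021 = 1111111101
→ & → 1011101000 = 744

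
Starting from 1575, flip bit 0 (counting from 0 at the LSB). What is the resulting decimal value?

1574

x = 11000100111
bit 0 is currently 1; toggle it via x ^ (1 << 0) = x ^ 1
→ 11000100110 = 1574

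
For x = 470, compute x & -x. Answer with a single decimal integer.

2

x = 111010110 = 470
-x (two's complement) = …000101010
AND   = 000000010 = 2
(x & -x isolates the lowest set bit of x.)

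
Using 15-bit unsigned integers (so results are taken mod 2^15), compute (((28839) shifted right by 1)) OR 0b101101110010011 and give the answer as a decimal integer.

31699

28839 = 111000010100111
→ shifted right by 1 → 011100001010011 = 14419
0b101101110010011 = 101101110010011
→ OR → 111101111010011 = 31699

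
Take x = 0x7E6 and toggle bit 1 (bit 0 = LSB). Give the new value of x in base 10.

x = 011111100110
bit 1 is currently 1; toggle it via x ^ (1 << 1) = x ^ 2
→ 011111100100 = 2020

2020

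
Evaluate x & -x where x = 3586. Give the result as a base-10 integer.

2

x = 111000000010 = 3586
-x (two's complement) = …000111111110
AND   = 000000000010 = 2
(x & -x isolates the lowest set bit of x.)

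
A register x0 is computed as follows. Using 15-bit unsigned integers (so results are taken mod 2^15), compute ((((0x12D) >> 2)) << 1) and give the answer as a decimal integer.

150

0x12D = 000000100101101
→ >> 2 → 000000001001011 = 75
→ << 1 (mod 2^15) → 000000010010110 = 150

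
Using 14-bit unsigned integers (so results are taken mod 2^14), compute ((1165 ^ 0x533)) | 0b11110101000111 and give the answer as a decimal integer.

1165 = 00010010001101
0x533 = 00010100110011
→ ^ → 00000110111110 = 446
0b11110101000111 = 11110101000111
→ | → 11110111111111 = 15871

15871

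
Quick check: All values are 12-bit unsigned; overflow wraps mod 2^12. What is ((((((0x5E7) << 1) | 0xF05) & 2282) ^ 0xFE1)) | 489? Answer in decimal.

0x5E7 = 010111100111
→ << 1 (mod 2^12) → 101111001110 = 3022
0xF05 = 111100000101
→ | → 111111001111 = 4047
2282 = 100011101010
→ & → 100011001010 = 2250
0xFE1 = 111111100001
→ ^ → 011100101011 = 1835
489 = 000111101001
→ | → 011111101011 = 2027

2027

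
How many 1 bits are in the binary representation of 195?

195 = 11000011
Count the 1s: 1 + 1 + 1 + 1 = 4

4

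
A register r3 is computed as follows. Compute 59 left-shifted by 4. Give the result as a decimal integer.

944

59 = 0000111011
shift left by 4 → 1110110000 = 944
(equivalently, 59 × 2^4 = 59 × 16)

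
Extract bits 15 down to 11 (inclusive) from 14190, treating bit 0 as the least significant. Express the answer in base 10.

6

v = 0011011101101110
Shift right by 11: 00110
Mask low 5 bits: 00110 = 6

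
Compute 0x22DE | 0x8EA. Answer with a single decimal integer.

11006

0x22DE = 10001011011110
0x8EA = 00100011101010
 OR → 10101011111110 = 11006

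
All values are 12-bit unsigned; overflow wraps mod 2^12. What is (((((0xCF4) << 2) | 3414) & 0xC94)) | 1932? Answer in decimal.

3996

0xCF4 = 110011110100
→ << 2 (mod 2^12) → 001111010000 = 976
3414 = 110101010110
→ | → 111111010110 = 4054
0xC94 = 110010010100
→ & → 110010010100 = 3220
1932 = 011110001100
→ | → 111110011100 = 3996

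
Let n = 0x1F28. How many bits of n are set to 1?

7

0x1F28 = 1111100101000
Count the 1s: 1 + 1 + 1 + 1 + 1 + 1 + 1 = 7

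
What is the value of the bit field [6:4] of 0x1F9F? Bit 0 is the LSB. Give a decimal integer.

v = 1111110011111
Shift right by 4: 111111001
Mask low 3 bits: 001 = 1

1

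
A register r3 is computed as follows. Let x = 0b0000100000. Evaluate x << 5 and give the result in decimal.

x = 00000100000
shift left by 5 → 10000000000 = 1024
(equivalently, 32 × 2^5 = 32 × 32)

1024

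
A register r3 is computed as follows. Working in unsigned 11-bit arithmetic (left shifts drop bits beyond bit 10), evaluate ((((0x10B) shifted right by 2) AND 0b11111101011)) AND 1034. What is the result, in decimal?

0x10B = 00100001011
→ shifted right by 2 → 00001000010 = 66
0b11111101011 = 11111101011
→ AND → 00001000010 = 66
1034 = 10000001010
→ AND → 00000000010 = 2

2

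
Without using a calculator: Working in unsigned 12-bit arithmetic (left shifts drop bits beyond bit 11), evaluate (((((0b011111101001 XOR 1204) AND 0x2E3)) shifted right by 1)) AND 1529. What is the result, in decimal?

0b011111101001 = 011111101001
1204 = 010010110100
→ XOR → 001101011101 = 861
0x2E3 = 001011100011
→ AND → 001001000001 = 577
→ shifted right by 1 → 000100100000 = 288
1529 = 010111111001
→ AND → 000100100000 = 288

288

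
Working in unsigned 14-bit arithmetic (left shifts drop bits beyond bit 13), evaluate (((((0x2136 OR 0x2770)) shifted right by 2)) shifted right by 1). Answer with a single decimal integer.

0x2136 = 10000100110110
0x2770 = 10011101110000
→ OR → 10011101110110 = 10102
→ shifted right by 2 → 00100111011101 = 2525
→ shifted right by 1 → 00010011101110 = 1262

1262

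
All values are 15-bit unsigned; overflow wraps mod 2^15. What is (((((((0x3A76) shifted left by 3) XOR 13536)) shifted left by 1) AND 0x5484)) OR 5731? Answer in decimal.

22243

0x3A76 = 011101001110110
→ shifted left by 3 (mod 2^15) → 101001110110000 = 21424
13536 = 011010011100000
→ XOR → 110011101010000 = 26448
→ shifted left by 1 (mod 2^15) → 100111010100000 = 20128
0x5484 = 101010010000100
→ AND → 100010010000000 = 17536
5731 = 001011001100011
→ OR → 101011011100011 = 22243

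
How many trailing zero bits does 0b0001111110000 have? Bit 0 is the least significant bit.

0b0001111110000 = 1111110000
Trailing zeros: 4, so the lowest set bit is bit 4 (value 16).

4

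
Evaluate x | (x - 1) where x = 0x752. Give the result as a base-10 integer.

x = 11101010010 = 1874
x - 1 = 11101010001
OR    = 11101010011 = 1875
(x | (x - 1) sets all bits below the lowest set bit.)

1875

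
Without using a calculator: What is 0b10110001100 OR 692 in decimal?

a = 10110001100
692 = 01010110100
 OR → 11110111100 = 1980

1980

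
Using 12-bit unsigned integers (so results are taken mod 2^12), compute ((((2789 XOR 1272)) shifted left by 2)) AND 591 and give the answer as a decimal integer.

2789 = 101011100101
1272 = 010011111000
→ XOR → 111000011101 = 3613
→ shifted left by 2 (mod 2^12) → 100001110100 = 2164
591 = 001001001111
→ AND → 000001000100 = 68

68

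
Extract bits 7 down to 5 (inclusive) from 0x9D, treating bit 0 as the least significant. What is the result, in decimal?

v = 0010011101
Shift right by 5: 00100
Mask low 3 bits: 100 = 4

4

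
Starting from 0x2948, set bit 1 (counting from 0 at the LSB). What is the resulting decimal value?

10570

x = 10100101001000
bit 1 is currently 0; set it via x | (1 << 1) = x | 2
→ 10100101001010 = 10570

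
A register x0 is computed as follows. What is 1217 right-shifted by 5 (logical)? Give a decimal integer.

1217 = 10011000001
shift right by 5 → 00000100110 = 38
(equivalently, floor(1217 / 32))

38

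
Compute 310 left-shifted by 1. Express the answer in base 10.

310 = 0100110110
shift left by 1 → 1001101100 = 620
(equivalently, 310 × 2^1 = 310 × 2)

620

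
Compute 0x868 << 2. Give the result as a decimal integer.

0x868 = 00100001101000
shift left by 2 → 10000110100000 = 8608
(equivalently, 2152 × 2^2 = 2152 × 4)

8608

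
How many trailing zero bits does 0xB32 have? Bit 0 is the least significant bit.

1

0xB32 = 101100110010
Trailing zeros: 1, so the lowest set bit is bit 1 (value 2).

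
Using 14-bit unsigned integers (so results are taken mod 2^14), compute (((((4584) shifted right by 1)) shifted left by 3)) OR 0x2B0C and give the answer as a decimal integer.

12204

4584 = 01000111101000
→ shifted right by 1 → 00100011110100 = 2292
→ shifted left by 3 (mod 2^14) → 00011110100000 = 1952
0x2B0C = 10101100001100
→ OR → 10111110101100 = 12204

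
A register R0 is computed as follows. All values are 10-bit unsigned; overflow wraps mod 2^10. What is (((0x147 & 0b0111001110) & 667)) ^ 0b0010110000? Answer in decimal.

0x147 = 0101000111
0b0111001110 = 0111001110
→ & → 0101000110 = 326
667 = 1010011011
→ & → 0000000010 = 2
0b0010110000 = 0010110000
→ ^ → 0010110010 = 178

178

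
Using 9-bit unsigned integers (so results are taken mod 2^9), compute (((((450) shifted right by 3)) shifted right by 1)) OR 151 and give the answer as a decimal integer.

159

450 = 111000010
→ shifted right by 3 → 000111000 = 56
→ shifted right by 1 → 000011100 = 28
151 = 010010111
→ OR → 010011111 = 159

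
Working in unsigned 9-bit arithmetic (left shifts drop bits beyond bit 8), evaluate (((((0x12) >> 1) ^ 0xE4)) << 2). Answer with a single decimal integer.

436

0x12 = 000010010
→ >> 1 → 000001001 = 9
0xE4 = 011100100
→ ^ → 011101101 = 237
→ << 2 (mod 2^9) → 110110100 = 436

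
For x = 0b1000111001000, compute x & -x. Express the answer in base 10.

8

x = 1000111001000 = 4552
-x (two's complement) = …0111000111000
AND   = 0000000001000 = 8
(x & -x isolates the lowest set bit of x.)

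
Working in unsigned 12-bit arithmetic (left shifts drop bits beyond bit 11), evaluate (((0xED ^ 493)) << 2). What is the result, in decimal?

0xED = 000011101101
493 = 000111101101
→ ^ → 000100000000 = 256
→ << 2 (mod 2^12) → 010000000000 = 1024

1024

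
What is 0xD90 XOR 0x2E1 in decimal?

0xD90 = 110110010000
0x2E1 = 001011100001
XOR → 111101110001 = 3953

3953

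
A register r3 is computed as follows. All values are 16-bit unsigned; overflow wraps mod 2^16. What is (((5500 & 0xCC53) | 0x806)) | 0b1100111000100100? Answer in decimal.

5500 = 0001010101111100
0xCC53 = 1100110001010011
→ & → 0000010001010000 = 1104
0x806 = 0000100000000110
→ | → 0000110001010110 = 3158
0b1100111000100100 = 1100111000100100
→ | → 1100111001110110 = 52854

52854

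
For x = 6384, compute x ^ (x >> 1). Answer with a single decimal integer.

5256

x = 1100011110000 = 6384
x>>1 = 0110001111000
XOR  = 1010010001000 = 5256
(x ^ (x >> 1) gives the standard binary-reflected Gray code of x.)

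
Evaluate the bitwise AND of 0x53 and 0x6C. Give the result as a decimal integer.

64

0x53 = 1010011
0x6C = 1101100
AND → 1000000 = 64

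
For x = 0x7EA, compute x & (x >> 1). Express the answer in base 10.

x = 11111101010 = 2026
x>>1 = 01111110101
AND  = 01111100000 = 992
(x & (x >> 1) has a 1 wherever x has two consecutive 1 bits.)

992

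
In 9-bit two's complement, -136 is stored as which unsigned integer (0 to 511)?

136 in 9 bits: 010001000
Invert: 101110111
Add 1:  101111000 = 376
(Check: 2^9 - 136 = 512 - 136 = 376.)

376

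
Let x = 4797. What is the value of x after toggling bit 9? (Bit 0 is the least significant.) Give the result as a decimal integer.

x = 0001001010111101
bit 9 is currently 1; toggle it via x ^ (1 << 9) = x ^ 512
→ 0001000010111101 = 4285

4285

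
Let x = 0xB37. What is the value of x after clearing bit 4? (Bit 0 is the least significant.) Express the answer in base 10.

2855

x = 00101100110111
bit 4 is currently 1; clear it via x & ~(1 << 4) = x & ~16
→ 00101100100111 = 2855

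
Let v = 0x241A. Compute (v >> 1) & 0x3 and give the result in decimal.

1

v = 10010000011010
Shift right by 1: 1001000001101
Mask low 2 bits: 01 = 1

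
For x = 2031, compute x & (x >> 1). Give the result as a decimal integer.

999

x = 11111101111 = 2031
x>>1 = 01111110111
AND  = 01111100111 = 999
(x & (x >> 1) has a 1 wherever x has two consecutive 1 bits.)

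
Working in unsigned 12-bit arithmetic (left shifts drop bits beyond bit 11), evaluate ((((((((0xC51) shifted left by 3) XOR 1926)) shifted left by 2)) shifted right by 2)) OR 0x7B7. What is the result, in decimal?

1983

0xC51 = 110001010001
→ shifted left by 3 (mod 2^12) → 001010001000 = 648
1926 = 011110000110
→ XOR → 010100001110 = 1294
→ shifted left by 2 (mod 2^12) → 010000111000 = 1080
→ shifted right by 2 → 000100001110 = 270
0x7B7 = 011110110111
→ OR → 011110111111 = 1983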